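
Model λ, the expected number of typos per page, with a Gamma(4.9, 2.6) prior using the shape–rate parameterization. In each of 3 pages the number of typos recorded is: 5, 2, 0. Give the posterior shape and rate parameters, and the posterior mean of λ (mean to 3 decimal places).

Posterior: Gamma(shape=11.9, rate=5.6); mean ≈ 2.125

Total count ∑xᵢ = 7 over n = 3 pages.
Gamma is conjugate to the Poisson likelihood: posterior is Gamma(shape = 4.9+7 = 11.9, rate = 2.6+3 = 5.6).
E[λ | data] = 11.9/5.6 = 2.125.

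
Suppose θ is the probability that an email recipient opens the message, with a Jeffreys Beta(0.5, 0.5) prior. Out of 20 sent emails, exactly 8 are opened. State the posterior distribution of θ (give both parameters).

Posterior: Beta(8.5, 12.5)

Observing 8 successes and 12 failures updates Beta(0.5, 0.5) by adding the success and failure counts to the two shape parameters: α = 0.5+8 = 8.5, β = 0.5+12 = 12.5.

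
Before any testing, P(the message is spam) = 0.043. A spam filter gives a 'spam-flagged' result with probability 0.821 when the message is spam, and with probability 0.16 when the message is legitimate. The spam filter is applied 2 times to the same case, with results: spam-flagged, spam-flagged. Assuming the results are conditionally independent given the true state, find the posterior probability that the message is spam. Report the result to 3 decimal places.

Posterior P(H) ≈ 0.542

Let H be the event that the message is spam; start with P(H) = 0.043. P('spam-flagged'|H) = 0.821, P('spam-flagged'|¬H) = 0.16.
Update on result 1 ('spam-flagged'): P(H) ← 0.821·0.0430 / (0.821·0.0430 + 0.16·0.9570) = 0.035303/0.18842 = 0.1874.
Update on result 2 ('spam-flagged'): P(H) ← 0.821·0.1874 / (0.821·0.1874 + 0.16·0.8126) = 0.15382/0.28385 = 0.5419.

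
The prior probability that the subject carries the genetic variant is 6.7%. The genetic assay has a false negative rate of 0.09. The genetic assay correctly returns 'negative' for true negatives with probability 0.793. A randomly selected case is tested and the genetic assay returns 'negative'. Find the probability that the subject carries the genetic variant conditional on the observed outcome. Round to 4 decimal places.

Let H be the event that the subject carries the genetic variant. P(H) = 0.067, so P(¬H) = 0.933. With E the 'negative' result, P(E|H) = 0.09 and P(E|¬H) = 0.793.
P(E) = 0.09·0.067 + 0.793·0.933 = 0.0060300 + 0.73987 = 0.74590.
By Bayes' theorem, P(H|E) = 0.0060300 / 0.74590 = 0.0081.

P(H | E) ≈ 0.0081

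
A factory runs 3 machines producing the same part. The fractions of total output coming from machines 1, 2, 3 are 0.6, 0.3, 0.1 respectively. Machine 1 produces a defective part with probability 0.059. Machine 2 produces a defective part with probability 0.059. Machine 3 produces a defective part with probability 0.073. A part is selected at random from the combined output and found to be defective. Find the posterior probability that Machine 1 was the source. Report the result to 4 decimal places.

P(defective|M1) = 0.059; P(defective|M2) = 0.059; P(defective|M3) = 0.073.
Prior × likelihood for each source: 0.6·0.059=0.03540, 0.3·0.059=0.01770, 0.1·0.073=0.007300. Summing gives P(defective) = 0.060400.
P(Machine 1 | defective) = 0.03540 / 0.060400 = 0.5861.

Posterior probability ≈ 0.5861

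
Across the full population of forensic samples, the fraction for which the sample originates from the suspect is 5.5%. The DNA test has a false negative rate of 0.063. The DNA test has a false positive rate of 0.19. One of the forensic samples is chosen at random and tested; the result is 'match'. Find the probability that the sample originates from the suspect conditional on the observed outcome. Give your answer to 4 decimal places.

P(H | E) ≈ 0.2230

Write H for 'the sample originates from the suspect'. Prior odds H:¬H = 0.055/0.945 = 0.058201. For the 'match' outcome, the likelihood ratio is 0.937/0.19 = 4.9316.
Posterior odds = 0.058201 × 4.9316 = 0.28702, so P(H|E) = 0.28702/(1+0.28702) = 0.2230.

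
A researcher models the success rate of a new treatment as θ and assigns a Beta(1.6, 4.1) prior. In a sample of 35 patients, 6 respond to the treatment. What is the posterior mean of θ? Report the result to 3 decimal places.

Posterior mean ≈ 0.187

Observing 6 successes and 29 failures updates Beta(1.6, 4.1) by adding the success and failure counts to the two shape parameters: α = 1.6+6 = 7.6, β = 4.1+29 = 33.1.
Posterior mean = α/(α+β) = 7.6/40.7 = 0.187.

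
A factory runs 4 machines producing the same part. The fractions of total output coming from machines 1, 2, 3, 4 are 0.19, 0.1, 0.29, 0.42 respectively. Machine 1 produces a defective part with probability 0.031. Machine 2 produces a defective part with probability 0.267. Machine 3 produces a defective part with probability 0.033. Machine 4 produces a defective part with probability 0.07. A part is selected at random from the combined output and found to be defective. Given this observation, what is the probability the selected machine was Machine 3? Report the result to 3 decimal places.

P(defective|M1) = 0.031; P(defective|M2) = 0.267; P(defective|M3) = 0.033; P(defective|M4) = 0.07.
Prior × likelihood for each source: 0.19·0.031=0.005890, 0.1·0.267=0.02670, 0.29·0.033=0.009570, 0.42·0.07=0.02940. Summing gives P(defective) = 0.071560.
P(Machine 3 | defective) = 0.009570 / 0.071560 = 0.134.

Posterior probability ≈ 0.134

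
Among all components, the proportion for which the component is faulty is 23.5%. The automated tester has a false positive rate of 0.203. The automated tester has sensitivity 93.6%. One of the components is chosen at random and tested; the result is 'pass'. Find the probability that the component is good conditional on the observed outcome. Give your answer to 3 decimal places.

P(¬H | E) ≈ 0.976

Let H be the event that the component is faulty. P(H) = 0.235, so P(¬H) = 0.765. With E the 'pass' result, P(E|H) = 0.064 and P(E|¬H) = 0.797.
P(E) = 0.064·0.235 + 0.797·0.765 = 0.015040 + 0.60971 = 0.62475.
By Bayes' theorem, P(H|E) = 0.015040 / 0.62475 = 0.024. Hence P(¬H|E) = 1 − 0.024 = 0.976.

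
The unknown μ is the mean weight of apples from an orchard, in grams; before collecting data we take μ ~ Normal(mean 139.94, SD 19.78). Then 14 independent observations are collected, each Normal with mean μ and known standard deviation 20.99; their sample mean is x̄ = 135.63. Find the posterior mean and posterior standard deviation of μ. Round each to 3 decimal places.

Prior precision 1/τ₀² = 1/19.78² = 0.00255592; data precision n/σ² = 14/20.99² = 0.0317763.
Posterior precision = 0.00255592 + 0.0317763 = 0.0343322, giving posterior SD = 1/√0.0343322 = 5.397.
Posterior mean = (0.00255592·139.94 + 0.0317763·135.63) / 0.0343322 = 135.951.

Posterior mean ≈ 135.951; posterior SD ≈ 5.397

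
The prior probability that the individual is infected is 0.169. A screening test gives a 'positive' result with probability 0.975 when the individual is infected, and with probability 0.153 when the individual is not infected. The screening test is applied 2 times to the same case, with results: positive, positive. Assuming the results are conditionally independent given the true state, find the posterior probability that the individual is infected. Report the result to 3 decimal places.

Posterior P(H) ≈ 0.892

With H the event that the individual is infected, the joint likelihood of the observed sequence is P(data|H) = 0.975·0.975 = 0.95062 and P(data|¬H) = 0.153·0.153 = 0.023409.
Bayes: P(H|data) = 0.169·0.95062 / (0.169·0.95062 + 0.831·0.023409) = 0.16066/0.18011 = 0.8920.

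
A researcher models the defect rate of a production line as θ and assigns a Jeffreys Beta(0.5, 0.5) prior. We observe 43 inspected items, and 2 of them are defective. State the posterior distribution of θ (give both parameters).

Posterior: Beta(2.5, 41.5)

The binomial likelihood is conjugate to the Beta prior: with 2 successes and 41 failures, the posterior is Beta(0.5+2, 0.5+41) = Beta(2.5, 41.5).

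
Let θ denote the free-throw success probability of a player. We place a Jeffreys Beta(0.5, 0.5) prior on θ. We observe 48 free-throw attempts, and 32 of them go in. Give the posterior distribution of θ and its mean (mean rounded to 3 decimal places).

Observing 32 successes and 16 failures updates Beta(0.5, 0.5) by adding the success and failure counts to the two shape parameters: α = 0.5+32 = 32.5, β = 0.5+16 = 16.5.
E[θ | data] = 32.5/(32.5+16.5) = 0.663.

Posterior: Beta(32.5, 16.5); mean ≈ 0.663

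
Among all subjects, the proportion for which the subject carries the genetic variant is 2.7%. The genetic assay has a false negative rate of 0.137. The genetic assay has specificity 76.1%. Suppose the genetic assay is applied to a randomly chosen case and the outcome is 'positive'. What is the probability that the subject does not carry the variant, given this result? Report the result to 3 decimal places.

P(¬H | E) ≈ 0.909

Let H be the event that the subject carries the genetic variant. P(H) = 0.027, so P(¬H) = 0.973. With E the 'positive' result, P(E|H) = 0.863 and P(E|¬H) = 0.239.
P(E) = 0.863·0.027 + 0.239·0.973 = 0.023301 + 0.23255 = 0.25585.
By Bayes' theorem, P(H|E) = 0.023301 / 0.25585 = 0.091. Hence P(¬H|E) = 1 − 0.091 = 0.909.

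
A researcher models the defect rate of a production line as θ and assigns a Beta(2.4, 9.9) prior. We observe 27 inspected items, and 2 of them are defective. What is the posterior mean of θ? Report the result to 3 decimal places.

Posterior mean ≈ 0.112

The binomial likelihood is conjugate to the Beta prior: with 2 successes and 25 failures, the posterior is Beta(2.4+2, 9.9+25) = Beta(4.4, 34.9).
Posterior mean = α/(α+β) = 4.4/39.3 = 0.112.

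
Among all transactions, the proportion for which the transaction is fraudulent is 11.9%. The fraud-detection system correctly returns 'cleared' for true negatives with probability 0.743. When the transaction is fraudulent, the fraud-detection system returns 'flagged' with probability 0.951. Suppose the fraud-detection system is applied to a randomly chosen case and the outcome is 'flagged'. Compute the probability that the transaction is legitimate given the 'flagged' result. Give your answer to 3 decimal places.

Let H be the event that the transaction is fraudulent. P(H) = 0.119, so P(¬H) = 0.881. With E the 'flagged' result, P(E|H) = 0.951 and P(E|¬H) = 0.257.
P(E) = 0.951·0.119 + 0.257·0.881 = 0.11317 + 0.22642 = 0.33959.
By Bayes' theorem, P(H|E) = 0.11317 / 0.33959 = 0.333. Hence P(¬H|E) = 1 − 0.333 = 0.667.

P(¬H | E) ≈ 0.667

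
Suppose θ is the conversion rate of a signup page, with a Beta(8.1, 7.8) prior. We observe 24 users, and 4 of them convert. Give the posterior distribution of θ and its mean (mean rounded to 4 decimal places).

The binomial likelihood is conjugate to the Beta prior: with 4 successes and 20 failures, the posterior is Beta(8.1+4, 7.8+20) = Beta(12.1, 27.8).
E[θ | data] = 12.1/(12.1+27.8) = 0.3033.

Posterior: Beta(12.1, 27.8); mean ≈ 0.3033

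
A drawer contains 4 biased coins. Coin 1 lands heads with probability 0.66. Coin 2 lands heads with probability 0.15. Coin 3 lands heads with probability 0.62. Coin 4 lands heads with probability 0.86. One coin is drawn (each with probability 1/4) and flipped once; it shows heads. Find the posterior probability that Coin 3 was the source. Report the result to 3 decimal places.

Posterior probability ≈ 0.271

Tabulate prior·likelihood by source: [1] prior 0.25, lik 0.66, product 0.1650; [2] prior 0.25, lik 0.15, product 0.03750; [3] prior 0.25, lik 0.62, product 0.1550; [4] prior 0.25, lik 0.86, product 0.2150.
Normalizing constant = 0.57250; the posterior for Coin 3 is its product over the sum, 0.1550/0.57250 = 0.271.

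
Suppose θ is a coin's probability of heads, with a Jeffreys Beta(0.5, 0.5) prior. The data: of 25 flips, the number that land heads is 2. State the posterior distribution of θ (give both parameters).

Posterior: Beta(2.5, 23.5)

Observing 2 successes and 23 failures updates Beta(0.5, 0.5) by adding the success and failure counts to the two shape parameters: α = 0.5+2 = 2.5, β = 0.5+23 = 23.5.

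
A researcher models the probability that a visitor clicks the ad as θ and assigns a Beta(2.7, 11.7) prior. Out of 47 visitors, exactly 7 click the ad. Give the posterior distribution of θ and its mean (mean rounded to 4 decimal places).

Posterior: Beta(9.7, 51.7); mean ≈ 0.1580

The binomial likelihood is conjugate to the Beta prior: with 7 successes and 40 failures, the posterior is Beta(2.7+7, 11.7+40) = Beta(9.7, 51.7).
E[θ | data] = 9.7/(9.7+51.7) = 0.1580.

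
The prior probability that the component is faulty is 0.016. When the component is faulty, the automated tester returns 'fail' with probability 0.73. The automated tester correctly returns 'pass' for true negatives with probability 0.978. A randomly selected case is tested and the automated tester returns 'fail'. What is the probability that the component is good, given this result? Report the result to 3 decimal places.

P(¬H | E) ≈ 0.650

Let H be the event that the component is faulty. P(H) = 0.016, so P(¬H) = 0.984. With E the 'fail' result, P(E|H) = 0.73 and P(E|¬H) = 0.022.
P(E) = 0.73·0.016 + 0.022·0.984 = 0.011680 + 0.021648 = 0.033328.
By Bayes' theorem, P(H|E) = 0.011680 / 0.033328 = 0.350. Hence P(¬H|E) = 1 − 0.350 = 0.650.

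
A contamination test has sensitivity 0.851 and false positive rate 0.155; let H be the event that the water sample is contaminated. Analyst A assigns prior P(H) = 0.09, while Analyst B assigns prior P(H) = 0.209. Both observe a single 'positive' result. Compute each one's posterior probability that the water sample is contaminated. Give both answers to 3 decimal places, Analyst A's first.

Analyst A: 0.352; Analyst B: 0.592

P('+'|H) = 0.851, P('+'|¬H) = 0.155.
Analyst A: numerator 0.851·0.09 = 0.076590; evidence = 0.076590+0.155·0.91 = 0.21764; posterior = 0.352.
Analyst B: numerator 0.851·0.209 = 0.17786; evidence = 0.17786+0.155·0.791 = 0.30046; posterior = 0.592.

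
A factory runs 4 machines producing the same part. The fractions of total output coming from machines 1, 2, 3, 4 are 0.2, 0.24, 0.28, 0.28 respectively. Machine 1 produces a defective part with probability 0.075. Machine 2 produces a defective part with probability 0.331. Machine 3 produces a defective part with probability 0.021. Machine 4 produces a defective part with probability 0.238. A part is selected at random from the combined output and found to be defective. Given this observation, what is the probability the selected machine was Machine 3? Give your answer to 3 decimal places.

Tabulate prior·likelihood by source: [1] prior 0.2, lik 0.075, product 0.01500; [2] prior 0.24, lik 0.331, product 0.07944; [3] prior 0.28, lik 0.021, product 0.005880; [4] prior 0.28, lik 0.238, product 0.06664.
Normalizing constant = 0.16696; the posterior for Machine 3 is its product over the sum, 0.005880/0.16696 = 0.035.

Posterior probability ≈ 0.035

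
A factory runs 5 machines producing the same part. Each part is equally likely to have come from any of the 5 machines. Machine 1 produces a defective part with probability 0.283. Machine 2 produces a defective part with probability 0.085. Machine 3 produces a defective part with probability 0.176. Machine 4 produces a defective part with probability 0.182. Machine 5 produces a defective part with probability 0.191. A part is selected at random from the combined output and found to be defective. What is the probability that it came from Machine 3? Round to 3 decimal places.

Tabulate prior·likelihood by source: [1] prior 0.2, lik 0.283, product 0.05660; [2] prior 0.2, lik 0.085, product 0.01700; [3] prior 0.2, lik 0.176, product 0.03520; [4] prior 0.2, lik 0.182, product 0.03640; [5] prior 0.2, lik 0.191, product 0.03820.
Normalizing constant = 0.18340; the posterior for Machine 3 is its product over the sum, 0.03520/0.18340 = 0.192.

Posterior probability ≈ 0.192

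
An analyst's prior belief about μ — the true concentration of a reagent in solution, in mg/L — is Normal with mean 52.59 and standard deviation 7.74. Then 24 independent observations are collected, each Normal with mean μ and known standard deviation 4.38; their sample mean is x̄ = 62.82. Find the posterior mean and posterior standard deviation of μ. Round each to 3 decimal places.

Posterior mean ≈ 62.685; posterior SD ≈ 0.888

With known σ, the Normal prior is conjugate. Weight on the data is w = (n/σ²)/(n/σ² + 1/τ₀²) = 1.25102/(1.25102+0.0166924) = 0.98683.
Posterior mean = w·x̄ + (1−w)·μ₀ = 0.98683·62.82 + 0.013167·52.59 = 62.685. Posterior variance = 1/(1.25102+0.0166924) = 0.788825, so SD = 0.888.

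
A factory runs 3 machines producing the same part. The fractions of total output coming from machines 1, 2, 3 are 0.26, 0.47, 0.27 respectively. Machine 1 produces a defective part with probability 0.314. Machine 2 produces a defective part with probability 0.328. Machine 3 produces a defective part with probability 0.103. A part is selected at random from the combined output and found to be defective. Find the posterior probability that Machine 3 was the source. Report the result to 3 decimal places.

Posterior probability ≈ 0.105

Tabulate prior·likelihood by source: [1] prior 0.26, lik 0.314, product 0.08164; [2] prior 0.47, lik 0.328, product 0.1542; [3] prior 0.27, lik 0.103, product 0.02781.
Normalizing constant = 0.26361; the posterior for Machine 3 is its product over the sum, 0.02781/0.26361 = 0.105.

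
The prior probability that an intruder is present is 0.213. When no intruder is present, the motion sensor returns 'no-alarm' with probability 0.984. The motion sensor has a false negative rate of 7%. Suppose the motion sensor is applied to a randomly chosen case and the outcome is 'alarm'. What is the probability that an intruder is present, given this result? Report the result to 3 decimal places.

P(H | E) ≈ 0.940

Let H be the event that an intruder is present. P(H) = 0.213, so P(¬H) = 0.787. With E the 'alarm' result, P(E|H) = 0.93 and P(E|¬H) = 0.016.
P(E) = 0.93·0.213 + 0.016·0.787 = 0.19809 + 0.012592 = 0.21068.
By Bayes' theorem, P(H|E) = 0.19809 / 0.21068 = 0.940.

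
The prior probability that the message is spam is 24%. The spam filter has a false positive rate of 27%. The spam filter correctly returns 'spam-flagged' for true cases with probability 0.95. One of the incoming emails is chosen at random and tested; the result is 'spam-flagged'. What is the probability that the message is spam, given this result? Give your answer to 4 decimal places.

P(H | E) ≈ 0.5263

Let H be the event that the message is spam. P(H) = 0.24, so P(¬H) = 0.76. With E the 'spam-flagged' result, P(E|H) = 0.95 and P(E|¬H) = 0.27.
P(E) = 0.95·0.24 + 0.27·0.76 = 0.22800 + 0.20520 = 0.43320.
By Bayes' theorem, P(H|E) = 0.22800 / 0.43320 = 0.5263.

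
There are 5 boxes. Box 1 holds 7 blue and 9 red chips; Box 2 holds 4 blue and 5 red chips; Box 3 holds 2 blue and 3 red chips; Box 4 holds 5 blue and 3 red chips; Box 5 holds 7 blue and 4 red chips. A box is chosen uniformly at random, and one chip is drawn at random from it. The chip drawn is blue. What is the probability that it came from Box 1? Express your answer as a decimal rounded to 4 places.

Posterior probability ≈ 0.1720

P(blue|Box 1) = 0.4375; P(blue|Box 2) = 0.4444; P(blue|Box 3) = 0.4; P(blue|Box 4) = 0.625; P(blue|Box 5) = 0.6364.
Prior × likelihood for each source: 0.2·0.4375=0.08750, 0.2·0.4444=0.08889, 0.2·0.4=0.08000, 0.2·0.625=0.1250, 0.2·0.6364=0.1273. Summing gives P(blue) = 0.50866.
P(Box 1 | blue) = 0.08750 / 0.50866 = 0.1720.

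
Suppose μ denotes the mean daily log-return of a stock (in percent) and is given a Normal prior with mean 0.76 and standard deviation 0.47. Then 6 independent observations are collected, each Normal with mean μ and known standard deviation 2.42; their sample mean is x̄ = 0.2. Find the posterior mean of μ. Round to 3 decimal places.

With known σ, the Normal prior is conjugate. Weight on the data is w = (n/σ²)/(n/σ² + 1/τ₀²) = 1.02452/(1.02452+4.52694) = 0.18455.
Posterior mean = w·x̄ + (1−w)·μ₀ = 0.18455·0.2 + 0.81545·0.76 = 0.657.

Posterior mean ≈ 0.657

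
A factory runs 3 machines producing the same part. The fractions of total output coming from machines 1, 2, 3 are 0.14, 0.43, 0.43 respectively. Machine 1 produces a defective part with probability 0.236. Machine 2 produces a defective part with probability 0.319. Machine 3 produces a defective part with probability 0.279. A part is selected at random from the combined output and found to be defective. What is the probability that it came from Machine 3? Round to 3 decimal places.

Tabulate prior·likelihood by source: [1] prior 0.14, lik 0.236, product 0.03304; [2] prior 0.43, lik 0.319, product 0.1372; [3] prior 0.43, lik 0.279, product 0.1200.
Normalizing constant = 0.29018; the posterior for Machine 3 is its product over the sum, 0.1200/0.29018 = 0.413.

Posterior probability ≈ 0.413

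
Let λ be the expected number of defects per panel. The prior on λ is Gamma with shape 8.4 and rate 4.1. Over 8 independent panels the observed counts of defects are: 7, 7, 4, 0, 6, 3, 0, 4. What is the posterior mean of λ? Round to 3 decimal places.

Posterior mean ≈ 3.256

The Poisson likelihood adds the total count to the shape and the number of exposure periods to the rate. Here ∑xᵢ = 31 and n = 8, so shape 8.4→39.4 and rate 4.1→12.1.
Posterior mean = shape/rate = 39.4/12.1 = 3.256.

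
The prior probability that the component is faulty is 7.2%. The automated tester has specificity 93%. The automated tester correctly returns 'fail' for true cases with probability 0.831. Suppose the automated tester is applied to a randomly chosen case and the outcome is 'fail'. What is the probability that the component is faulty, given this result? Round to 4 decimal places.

Write H for 'the component is faulty'. Prior odds H:¬H = 0.072/0.928 = 0.077586. For the 'fail' outcome, the likelihood ratio is 0.831/0.07 = 11.871.
Posterior odds = 0.077586 × 11.871 = 0.92106, so P(H|E) = 0.92106/(1+0.92106) = 0.4795.

P(H | E) ≈ 0.4795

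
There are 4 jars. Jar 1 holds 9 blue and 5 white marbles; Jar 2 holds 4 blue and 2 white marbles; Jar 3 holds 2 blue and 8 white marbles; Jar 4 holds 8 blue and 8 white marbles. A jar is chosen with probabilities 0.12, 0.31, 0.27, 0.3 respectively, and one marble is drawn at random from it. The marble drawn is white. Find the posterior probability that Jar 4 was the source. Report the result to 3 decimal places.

Tabulate prior·likelihood by source: [1] prior 0.12, lik 0.3571, product 0.04286; [2] prior 0.31, lik 0.3333, product 0.1033; [3] prior 0.27, lik 0.8, product 0.2160; [4] prior 0.3, lik 0.5, product 0.1500.
Normalizing constant = 0.51219; the posterior for Jar 4 is its product over the sum, 0.1500/0.51219 = 0.293.

Posterior probability ≈ 0.293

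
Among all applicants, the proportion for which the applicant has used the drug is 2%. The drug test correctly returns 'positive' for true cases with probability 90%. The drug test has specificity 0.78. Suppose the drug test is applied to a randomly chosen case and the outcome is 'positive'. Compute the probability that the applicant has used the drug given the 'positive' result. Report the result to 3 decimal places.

Write H for 'the applicant has used the drug'. Prior odds H:¬H = 0.02/0.98 = 0.020408. For the 'positive' outcome, the likelihood ratio is 0.9/0.22 = 4.0909.
Posterior odds = 0.020408 × 4.0909 = 0.083488, so P(H|E) = 0.083488/(1+0.083488) = 0.077.

P(H | E) ≈ 0.077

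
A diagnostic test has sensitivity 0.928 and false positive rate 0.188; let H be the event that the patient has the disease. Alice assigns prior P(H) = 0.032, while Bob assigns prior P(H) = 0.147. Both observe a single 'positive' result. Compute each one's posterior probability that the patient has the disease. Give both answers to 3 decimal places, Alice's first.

P('+'|H) = 0.928, P('+'|¬H) = 0.188.
Alice: numerator 0.928·0.032 = 0.029696; evidence = 0.029696+0.188·0.968 = 0.21168; posterior = 0.140.
Bob: numerator 0.928·0.147 = 0.13642; evidence = 0.13642+0.188·0.853 = 0.29678; posterior = 0.460.

Alice: 0.140; Bob: 0.460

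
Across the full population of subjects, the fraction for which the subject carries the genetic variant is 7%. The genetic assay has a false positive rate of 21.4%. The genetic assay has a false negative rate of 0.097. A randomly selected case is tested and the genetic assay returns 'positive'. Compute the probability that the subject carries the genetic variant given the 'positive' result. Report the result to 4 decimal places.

P(H | E) ≈ 0.2410

Let H be the event that the subject carries the genetic variant. P(H) = 0.07, so P(¬H) = 0.93. With E the 'positive' result, P(E|H) = 0.903 and P(E|¬H) = 0.214.
P(E) = 0.903·0.07 + 0.214·0.93 = 0.063210 + 0.19902 = 0.26223.
By Bayes' theorem, P(H|E) = 0.063210 / 0.26223 = 0.2410.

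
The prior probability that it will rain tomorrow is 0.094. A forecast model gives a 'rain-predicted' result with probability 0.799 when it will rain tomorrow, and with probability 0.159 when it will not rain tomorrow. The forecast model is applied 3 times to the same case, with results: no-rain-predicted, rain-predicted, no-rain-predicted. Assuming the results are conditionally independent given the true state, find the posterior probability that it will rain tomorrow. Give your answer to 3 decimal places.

Posterior P(H) ≈ 0.029

Let H be the event that it will rain tomorrow; start with P(H) = 0.094. P('rain-predicted'|H) = 0.799, P('rain-predicted'|¬H) = 0.159.
Update on result 1 ('no-rain-predicted'): P(H) ← 0.201·0.0940 / (0.201·0.0940 + 0.841·0.9060) = 0.018894/0.78084 = 0.0242.
Update on result 2 ('rain-predicted'): P(H) ← 0.799·0.0242 / (0.799·0.0242 + 0.159·0.9758) = 0.019333/0.17449 = 0.1108.
Update on result 3 ('no-rain-predicted'): P(H) ← 0.201·0.1108 / (0.201·0.1108 + 0.841·0.8892) = 0.022271/0.77009 = 0.0289.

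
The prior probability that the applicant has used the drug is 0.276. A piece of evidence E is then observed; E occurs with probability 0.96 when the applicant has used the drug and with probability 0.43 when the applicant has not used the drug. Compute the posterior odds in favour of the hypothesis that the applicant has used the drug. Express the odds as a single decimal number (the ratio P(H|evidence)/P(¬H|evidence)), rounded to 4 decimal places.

Prior odds = 0.276/(1−0.276) = 0.38122. In log-odds, ln(0.38122) = -0.96439.
Add log likelihood ratio: ln(2.2326) = 0.80315.
Posterior log-odds = -0.16124, so posterior odds = exp(-0.16124) = 0.85109.

Posterior odds ≈ 0.8511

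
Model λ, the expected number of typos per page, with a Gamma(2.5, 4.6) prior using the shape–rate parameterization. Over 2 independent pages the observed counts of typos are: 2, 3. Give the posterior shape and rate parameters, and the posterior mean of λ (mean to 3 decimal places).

Posterior: Gamma(shape=7.5, rate=6.6); mean ≈ 1.136

The Poisson likelihood adds the total count to the shape and the number of exposure periods to the rate. Here ∑xᵢ = 5 and n = 2, so shape 2.5→7.5 and rate 4.6→6.6.
E[λ | data] = 7.5/6.6 = 1.136.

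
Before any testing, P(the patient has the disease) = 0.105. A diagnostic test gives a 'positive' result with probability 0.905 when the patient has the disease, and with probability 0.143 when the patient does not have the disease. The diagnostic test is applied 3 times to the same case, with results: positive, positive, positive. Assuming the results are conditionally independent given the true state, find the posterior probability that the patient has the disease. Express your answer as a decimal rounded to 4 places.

With H the event that the patient has the disease, the joint likelihood of the observed sequence is P(data|H) = 0.905·0.905·0.905 = 0.74122 and P(data|¬H) = 0.143·0.143·0.143 = 0.0029242.
Bayes: P(H|data) = 0.105·0.74122 / (0.105·0.74122 + 0.895·0.0029242) = 0.077828/0.080445 = 0.9675.

Posterior P(H) ≈ 0.9675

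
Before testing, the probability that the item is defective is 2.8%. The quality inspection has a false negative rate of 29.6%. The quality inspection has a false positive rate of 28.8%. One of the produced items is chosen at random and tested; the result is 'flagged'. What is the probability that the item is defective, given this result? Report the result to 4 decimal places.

P(H | E) ≈ 0.0658

Let H be the event that the item is defective. P(H) = 0.028, so P(¬H) = 0.972. With E the 'flagged' result, P(E|H) = 0.704 and P(E|¬H) = 0.288.
P(E) = 0.704·0.028 + 0.288·0.972 = 0.019712 + 0.27994 = 0.29965.
By Bayes' theorem, P(H|E) = 0.019712 / 0.29965 = 0.0658.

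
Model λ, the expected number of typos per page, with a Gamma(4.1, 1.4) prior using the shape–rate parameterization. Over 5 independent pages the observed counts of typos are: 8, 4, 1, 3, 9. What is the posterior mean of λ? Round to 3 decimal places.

The Poisson likelihood adds the total count to the shape and the number of exposure periods to the rate. Here ∑xᵢ = 25 and n = 5, so shape 4.1→29.1 and rate 1.4→6.4.
Posterior mean = shape/rate = 29.1/6.4 = 4.547.

Posterior mean ≈ 4.547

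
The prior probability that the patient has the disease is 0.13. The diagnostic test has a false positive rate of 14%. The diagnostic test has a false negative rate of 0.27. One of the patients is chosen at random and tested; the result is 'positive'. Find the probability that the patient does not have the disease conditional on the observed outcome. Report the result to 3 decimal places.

Let H be the event that the patient has the disease. P(H) = 0.13, so P(¬H) = 0.87. With E the 'positive' result, P(E|H) = 0.73 and P(E|¬H) = 0.14.
P(E) = 0.73·0.13 + 0.14·0.87 = 0.094900 + 0.12180 = 0.21670.
By Bayes' theorem, P(H|E) = 0.094900 / 0.21670 = 0.438. Hence P(¬H|E) = 1 − 0.438 = 0.562.

P(¬H | E) ≈ 0.562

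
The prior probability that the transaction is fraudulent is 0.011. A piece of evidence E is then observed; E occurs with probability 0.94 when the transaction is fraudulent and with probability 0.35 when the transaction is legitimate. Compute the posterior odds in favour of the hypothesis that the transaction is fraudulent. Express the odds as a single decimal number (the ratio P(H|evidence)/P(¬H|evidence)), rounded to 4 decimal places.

Prior odds = 0.011/(1−0.011) = 0.011122. In log-odds, ln(0.011122) = -4.4988.
Add log likelihood ratio: ln(2.6857) = 0.98795.
Posterior log-odds = -3.5109, so posterior odds = exp(-3.5109) = 0.029871.

Posterior odds ≈ 0.0299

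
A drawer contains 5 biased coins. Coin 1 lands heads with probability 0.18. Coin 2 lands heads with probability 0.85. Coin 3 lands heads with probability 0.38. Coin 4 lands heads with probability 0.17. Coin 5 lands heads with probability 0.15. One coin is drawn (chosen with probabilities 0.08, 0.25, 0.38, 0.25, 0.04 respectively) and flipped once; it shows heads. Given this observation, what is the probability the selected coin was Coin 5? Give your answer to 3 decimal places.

Posterior probability ≈ 0.014

P(heads|C1) = 0.18; P(heads|C2) = 0.85; P(heads|C3) = 0.38; P(heads|C4) = 0.17; P(heads|C5) = 0.15.
Prior × likelihood for each source: 0.08·0.18=0.01440, 0.25·0.85=0.2125, 0.38·0.38=0.1444, 0.25·0.17=0.04250, 0.04·0.15=0.006000. Summing gives P(heads) = 0.41980.
P(Coin 5 | heads) = 0.006000 / 0.41980 = 0.014.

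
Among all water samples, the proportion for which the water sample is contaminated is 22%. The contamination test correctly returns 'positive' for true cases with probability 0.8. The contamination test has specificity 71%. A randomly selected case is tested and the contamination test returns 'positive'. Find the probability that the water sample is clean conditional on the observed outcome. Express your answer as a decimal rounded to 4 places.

Write H for 'the water sample is contaminated'. Prior odds H:¬H = 0.22/0.78 = 0.28205. For the 'positive' outcome, the likelihood ratio is 0.8/0.29 = 2.7586.
Posterior odds = 0.28205 × 2.7586 = 0.77807, so P(H|E) = 0.77807/(1+0.77807) = 0.4376. Then P(¬H|E) = 1 − 0.4376 = 0.5624.

P(¬H | E) ≈ 0.5624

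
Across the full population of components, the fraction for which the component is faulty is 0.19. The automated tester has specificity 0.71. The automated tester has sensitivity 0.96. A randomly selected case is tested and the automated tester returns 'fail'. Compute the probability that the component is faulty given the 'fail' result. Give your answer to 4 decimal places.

Let H be the event that the component is faulty. P(H) = 0.19, so P(¬H) = 0.81. With E the 'fail' result, P(E|H) = 0.96 and P(E|¬H) = 0.29.
P(E) = 0.96·0.19 + 0.29·0.81 = 0.18240 + 0.23490 = 0.41730.
By Bayes' theorem, P(H|E) = 0.18240 / 0.41730 = 0.4371.

P(H | E) ≈ 0.4371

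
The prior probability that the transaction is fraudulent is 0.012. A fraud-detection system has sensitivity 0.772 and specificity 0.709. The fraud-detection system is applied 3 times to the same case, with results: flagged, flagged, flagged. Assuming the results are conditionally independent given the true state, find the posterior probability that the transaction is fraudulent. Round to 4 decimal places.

Posterior P(H) ≈ 0.1849

With H the event that the transaction is fraudulent, the joint likelihood of the observed sequence is P(data|H) = 0.772·0.772·0.772 = 0.46010 and P(data|¬H) = 0.291·0.291·0.291 = 0.024642.
Bayes: P(H|data) = 0.012·0.46010 / (0.012·0.46010 + 0.988·0.024642) = 0.0055212/0.029868 = 0.1849.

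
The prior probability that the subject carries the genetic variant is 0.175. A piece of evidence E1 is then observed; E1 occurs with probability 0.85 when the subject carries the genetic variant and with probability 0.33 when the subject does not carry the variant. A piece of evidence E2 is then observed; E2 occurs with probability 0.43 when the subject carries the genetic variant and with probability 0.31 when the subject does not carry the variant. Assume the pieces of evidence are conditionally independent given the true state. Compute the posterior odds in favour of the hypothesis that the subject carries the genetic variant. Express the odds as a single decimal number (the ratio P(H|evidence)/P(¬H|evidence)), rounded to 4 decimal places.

Posterior odds ≈ 0.7579

Prior odds = 0.175/(1−0.175) = 0.21212.
Likelihood ratio for E1 = 0.85/0.33 = 2.5758.
Likelihood ratio for E2 = 0.43/0.31 = 1.3871.
Posterior odds = prior odds × LR₁ × LR₂ = 0.75787.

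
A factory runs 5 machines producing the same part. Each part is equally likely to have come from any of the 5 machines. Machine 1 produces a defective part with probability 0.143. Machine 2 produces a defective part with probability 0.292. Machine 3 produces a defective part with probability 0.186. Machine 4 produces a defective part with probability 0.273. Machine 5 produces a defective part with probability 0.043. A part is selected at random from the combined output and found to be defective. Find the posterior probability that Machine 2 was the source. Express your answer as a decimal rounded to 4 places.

Tabulate prior·likelihood by source: [1] prior 0.2, lik 0.143, product 0.02860; [2] prior 0.2, lik 0.292, product 0.05840; [3] prior 0.2, lik 0.186, product 0.03720; [4] prior 0.2, lik 0.273, product 0.05460; [5] prior 0.2, lik 0.043, product 0.008600.
Normalizing constant = 0.18740; the posterior for Machine 2 is its product over the sum, 0.05840/0.18740 = 0.3116.

Posterior probability ≈ 0.3116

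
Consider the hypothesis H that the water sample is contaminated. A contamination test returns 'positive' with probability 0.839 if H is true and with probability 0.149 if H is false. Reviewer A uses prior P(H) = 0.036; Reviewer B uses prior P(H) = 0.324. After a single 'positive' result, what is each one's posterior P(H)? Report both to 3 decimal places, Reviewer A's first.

P('+'|H) = 0.839, P('+'|¬H) = 0.149.
Reviewer A: numerator 0.839·0.036 = 0.030204; evidence = 0.030204+0.149·0.964 = 0.17384; posterior = 0.174.
Reviewer B: numerator 0.839·0.324 = 0.27184; evidence = 0.27184+0.149·0.676 = 0.37256; posterior = 0.730.

Reviewer A: 0.174; Reviewer B: 0.730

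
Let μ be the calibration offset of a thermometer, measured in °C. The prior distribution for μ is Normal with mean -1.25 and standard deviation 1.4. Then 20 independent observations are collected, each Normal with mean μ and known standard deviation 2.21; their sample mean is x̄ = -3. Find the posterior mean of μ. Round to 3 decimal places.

Posterior mean ≈ -2.806

With known σ, the Normal prior is conjugate. Weight on the data is w = (n/σ²)/(n/σ² + 1/τ₀²) = 4.09492/(4.09492+0.510204) = 0.88921.
Posterior mean = w·x̄ + (1−w)·μ₀ = 0.88921·-3 + 0.11079·-1.25 = -2.806.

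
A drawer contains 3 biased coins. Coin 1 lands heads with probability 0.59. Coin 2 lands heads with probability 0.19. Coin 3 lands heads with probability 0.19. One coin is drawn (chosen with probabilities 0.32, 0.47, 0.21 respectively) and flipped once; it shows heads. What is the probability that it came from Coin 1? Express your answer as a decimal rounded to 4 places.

Posterior probability ≈ 0.5937

Tabulate prior·likelihood by source: [1] prior 0.32, lik 0.59, product 0.1888; [2] prior 0.47, lik 0.19, product 0.08930; [3] prior 0.21, lik 0.19, product 0.03990.
Normalizing constant = 0.31800; the posterior for Coin 1 is its product over the sum, 0.1888/0.31800 = 0.5937.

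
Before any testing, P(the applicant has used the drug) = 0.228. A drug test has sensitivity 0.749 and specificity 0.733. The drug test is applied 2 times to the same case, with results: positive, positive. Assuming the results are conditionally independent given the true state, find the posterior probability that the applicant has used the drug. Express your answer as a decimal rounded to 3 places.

Posterior P(H) ≈ 0.699

Let H be the event that the applicant has used the drug; start with P(H) = 0.228. P('positive'|H) = 0.749, P('positive'|¬H) = 0.267.
Update on result 1 ('positive'): P(H) ← 0.749·0.2280 / (0.749·0.2280 + 0.267·0.7720) = 0.17077/0.37690 = 0.4531.
Update on result 2 ('positive'): P(H) ← 0.749·0.4531 / (0.749·0.4531 + 0.267·0.5469) = 0.33937/0.48539 = 0.6992.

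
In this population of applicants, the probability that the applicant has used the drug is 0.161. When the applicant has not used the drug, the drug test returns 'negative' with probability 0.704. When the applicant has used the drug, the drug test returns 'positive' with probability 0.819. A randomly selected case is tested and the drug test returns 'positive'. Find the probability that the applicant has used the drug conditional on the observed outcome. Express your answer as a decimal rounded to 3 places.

Write H for 'the applicant has used the drug'. Prior odds H:¬H = 0.161/0.839 = 0.19190. For the 'positive' outcome, the likelihood ratio is 0.819/0.296 = 2.7669.
Posterior odds = 0.19190 × 2.7669 = 0.53095, so P(H|E) = 0.53095/(1+0.53095) = 0.347.

P(H | E) ≈ 0.347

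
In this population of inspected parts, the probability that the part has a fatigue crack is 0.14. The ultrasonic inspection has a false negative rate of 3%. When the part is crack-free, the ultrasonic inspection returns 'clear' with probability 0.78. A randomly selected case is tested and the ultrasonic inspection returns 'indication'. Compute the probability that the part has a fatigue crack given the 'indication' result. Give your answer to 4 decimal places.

Write H for 'the part has a fatigue crack'. Prior odds H:¬H = 0.14/0.86 = 0.16279. For the 'indication' outcome, the likelihood ratio is 0.97/0.22 = 4.4091.
Posterior odds = 0.16279 × 4.4091 = 0.71776, so P(H|E) = 0.71776/(1+0.71776) = 0.4178.

P(H | E) ≈ 0.4178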